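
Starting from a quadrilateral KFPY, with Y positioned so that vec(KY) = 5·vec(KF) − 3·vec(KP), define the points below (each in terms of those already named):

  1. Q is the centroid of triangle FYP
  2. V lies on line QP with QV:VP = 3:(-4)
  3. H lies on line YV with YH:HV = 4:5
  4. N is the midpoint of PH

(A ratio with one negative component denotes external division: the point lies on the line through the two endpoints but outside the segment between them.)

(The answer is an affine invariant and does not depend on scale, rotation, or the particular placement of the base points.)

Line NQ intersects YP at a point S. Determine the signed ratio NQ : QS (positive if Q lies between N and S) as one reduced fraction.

NQ:QS = -1/9

Assign K = (0, 0), F = (1, 0), P = (0, 1), Y = (5, -3) — the answer is frame-independent, so this choice is without loss of generality.
1. Q is the centroid of triangle FYP ⇒ Q = (2, -2/3)
2. V lies on line QP with QV:VP = 3:(-4) ⇒ V = (8, -17/3)
3. H lies on line YV with YH:HV = 4:5 ⇒ H = (19/3, -113/27)
4. N is the midpoint of PH ⇒ N = (19/6, -43/27)
line NQ meets YP at S = (25/2, -9)
Q = N + t·(S−N) with t = -1/8, so NQ:QS = -1/8:9/8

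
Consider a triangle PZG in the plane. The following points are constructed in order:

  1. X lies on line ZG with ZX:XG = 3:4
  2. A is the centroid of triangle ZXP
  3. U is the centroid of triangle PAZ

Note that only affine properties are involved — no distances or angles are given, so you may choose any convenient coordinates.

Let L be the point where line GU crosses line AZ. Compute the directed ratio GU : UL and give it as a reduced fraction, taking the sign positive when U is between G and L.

GU:UL = -8

Assign P = (0, 0), Z = (1, 0), G = (0, 1) — the answer is frame-independent, so this choice is without loss of generality.
1. X lies on line ZG with ZX:XG = 3:4 ⇒ X = (4/7, 3/7)
2. A is the centroid of triangle ZXP ⇒ A = (11/21, 1/7)
3. U is the centroid of triangle PAZ ⇒ U = (32/63, 1/21)
line GU meets AZ at L = (4/9, 1/6)
U = G + t·(L−G) with t = 8/7, so GU:UL = 8/7:-1/7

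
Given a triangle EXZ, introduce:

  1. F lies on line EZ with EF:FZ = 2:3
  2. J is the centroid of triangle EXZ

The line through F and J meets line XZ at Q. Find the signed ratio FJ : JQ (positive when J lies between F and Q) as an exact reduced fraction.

FJ:JQ = 4/5

Work in coordinates with E = (0, 0), X = (1, 0), Z = (0, 1).
1. F lies on line EZ with EF:FZ = 2:3 ⇒ F = (0, 2/5)
2. J is the centroid of triangle EXZ ⇒ J = (1/3, 1/3)
line FJ meets XZ at Q = (3/4, 1/4)
J = F + t·(Q−F) with t = 4/9, so FJ:JQ = 4/9:5/9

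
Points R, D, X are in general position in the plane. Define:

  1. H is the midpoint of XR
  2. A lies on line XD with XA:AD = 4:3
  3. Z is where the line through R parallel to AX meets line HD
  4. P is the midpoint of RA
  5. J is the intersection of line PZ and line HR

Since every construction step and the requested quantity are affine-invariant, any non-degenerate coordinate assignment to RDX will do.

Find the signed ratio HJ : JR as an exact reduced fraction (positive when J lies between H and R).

Assign R = (0, 0), D = (1, 0), X = (0, 1) — the answer is frame-independent, so this choice is without loss of generality.
1. H is the midpoint of XR ⇒ H = (0, 1/2)
2. A lies on line XD with XA:AD = 4:3 ⇒ A = (4/7, 3/7)
3. Z is where the line through R parallel to AX meets line HD ⇒ Z = (-1, 1)
4. P is the midpoint of RA ⇒ P = (2/7, 3/14)
5. J is the intersection of line PZ and line HR ⇒ J = (0, 7/18)
J = H + t·(R−H) with t = 2/9, so HJ:JR = t:(1−t) = 2/9:7/9

HJ:JR = 2/7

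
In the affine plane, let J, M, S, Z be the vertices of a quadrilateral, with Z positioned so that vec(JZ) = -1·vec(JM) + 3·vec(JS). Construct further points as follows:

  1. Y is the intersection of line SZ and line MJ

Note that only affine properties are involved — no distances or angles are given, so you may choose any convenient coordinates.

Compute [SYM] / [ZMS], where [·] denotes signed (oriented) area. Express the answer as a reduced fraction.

[SYM]:[ZMS] = -1/2

Choose coordinates J = (0, 0), M = (1, 0), S = (0, 1), Z = (-1, 3).
1. Y is the intersection of line SZ and line MJ ⇒ Y = (1/2, 0)
2·[SYM] = 1/2, 2·[ZMS] = -1
[SYM]:[ZMS] = 1/2:-1 = -1/2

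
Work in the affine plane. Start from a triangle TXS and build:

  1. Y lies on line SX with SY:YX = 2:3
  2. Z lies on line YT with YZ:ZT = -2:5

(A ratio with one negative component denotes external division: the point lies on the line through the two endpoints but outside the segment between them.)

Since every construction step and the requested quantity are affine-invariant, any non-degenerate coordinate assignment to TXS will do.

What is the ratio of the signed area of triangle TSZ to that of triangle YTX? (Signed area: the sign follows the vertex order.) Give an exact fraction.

[TSZ]:[YTX] = -10/9

Set T = (0, 0), X = (1, 0), S = (0, 1); any affine frame gives the same invariant.
1. Y lies on line SX with SY:YX = 2:3 ⇒ Y = (2/5, 3/5)
2. Z lies on line YT with YZ:ZT = -2:5 ⇒ Z = (2/3, 1)
2·[TSZ] = -2/3, 2·[YTX] = 3/5
[TSZ]:[YTX] = -2/3:3/5 = -10/9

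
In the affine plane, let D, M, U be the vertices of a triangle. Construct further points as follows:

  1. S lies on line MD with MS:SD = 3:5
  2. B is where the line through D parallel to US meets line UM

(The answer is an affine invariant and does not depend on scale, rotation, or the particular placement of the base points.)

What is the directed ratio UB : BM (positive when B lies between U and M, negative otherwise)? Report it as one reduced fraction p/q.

Assign D = (0, 0), M = (1, 0), U = (0, 1) — the answer is frame-independent, so this choice is without loss of generality.
1. S lies on line MD with MS:SD = 3:5 ⇒ S = (5/8, 0)
2. B is where the line through D parallel to US meets line UM ⇒ B = (-5/3, 8/3)
B = U + t·(M−U) with t = -5/3, so UB:BM = t:(1−t) = -5/3:8/3

UB:BM = -5/8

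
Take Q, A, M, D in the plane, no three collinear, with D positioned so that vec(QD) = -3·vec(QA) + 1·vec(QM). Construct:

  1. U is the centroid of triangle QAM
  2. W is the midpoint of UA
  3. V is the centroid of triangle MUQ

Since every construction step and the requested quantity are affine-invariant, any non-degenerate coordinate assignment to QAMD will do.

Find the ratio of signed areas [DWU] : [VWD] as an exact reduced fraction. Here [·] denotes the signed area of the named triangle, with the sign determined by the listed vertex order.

Assign Q = (0, 0), A = (1, 0), M = (0, 1), D = (-3, 1) — the answer is frame-independent, so this choice is without loss of generality.
1. U is the centroid of triangle QAM ⇒ U = (1/3, 1/3)
2. W is the midpoint of UA ⇒ W = (2/3, 1/6)
3. V is the centroid of triangle MUQ ⇒ V = (1/9, 4/9)
2·[DWU] = 1/3, 2·[VWD] = -5/9
[DWU]:[VWD] = 1/3:-5/9 = -3/5

[DWU]:[VWD] = -3/5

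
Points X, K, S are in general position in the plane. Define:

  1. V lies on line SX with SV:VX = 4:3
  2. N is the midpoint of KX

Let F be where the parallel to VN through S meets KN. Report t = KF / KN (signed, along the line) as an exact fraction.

Choose coordinates X = (0, 0), K = (1, 0), S = (0, 1).
1. V lies on line SX with SV:VX = 4:3 ⇒ V = (0, 3/7)
2. N is the midpoint of KX ⇒ N = (1/2, 0)
through S parallel to VN: direction (1/2, -3/7); meets KN at F = (7/6, 0)
F = K + t·(N−K) with t = -1/3

t = -1/3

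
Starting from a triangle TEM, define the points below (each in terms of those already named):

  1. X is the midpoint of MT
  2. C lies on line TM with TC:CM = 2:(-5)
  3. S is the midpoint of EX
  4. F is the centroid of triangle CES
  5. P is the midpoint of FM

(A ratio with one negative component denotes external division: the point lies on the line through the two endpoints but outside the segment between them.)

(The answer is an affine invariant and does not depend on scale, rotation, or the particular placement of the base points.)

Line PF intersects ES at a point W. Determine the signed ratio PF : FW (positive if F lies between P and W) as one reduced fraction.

PF:FW = -8/7

Work in coordinates with T = (0, 0), E = (1, 0), M = (0, 1).
1. X is the midpoint of MT ⇒ X = (0, 1/2)
2. C lies on line TM with TC:CM = 2:(-5) ⇒ C = (0, -2/3)
3. S is the midpoint of EX ⇒ S = (1/2, 1/4)
4. F is the centroid of triangle CES ⇒ F = (1/2, -5/36)
5. P is the midpoint of FM ⇒ P = (1/4, 31/72)
line PF meets ES at W = (9/32, 23/64)
F = P + t·(W−P) with t = 8, so PF:FW = 8:-7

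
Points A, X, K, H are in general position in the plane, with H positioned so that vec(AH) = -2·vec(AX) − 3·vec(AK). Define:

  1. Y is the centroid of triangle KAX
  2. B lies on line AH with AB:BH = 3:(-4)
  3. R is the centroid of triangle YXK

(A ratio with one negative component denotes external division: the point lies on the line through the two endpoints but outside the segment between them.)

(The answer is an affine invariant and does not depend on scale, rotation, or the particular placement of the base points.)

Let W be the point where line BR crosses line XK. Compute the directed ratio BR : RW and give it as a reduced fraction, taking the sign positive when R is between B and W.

Set A = (0, 0), X = (1, 0), K = (0, 1), H = (-2, -3); any affine frame gives the same invariant.
1. Y is the centroid of triangle KAX ⇒ Y = (1/3, 1/3)
2. B lies on line AH with AB:BH = 3:(-4) ⇒ B = (6, 9)
3. R is the centroid of triangle YXK ⇒ R = (4/9, 4/9)
line BR meets XK at W = (62/127, 65/127)
R = B + t·(W−B) with t = 127/126, so BR:RW = 127/126:-1/126

BR:RW = -127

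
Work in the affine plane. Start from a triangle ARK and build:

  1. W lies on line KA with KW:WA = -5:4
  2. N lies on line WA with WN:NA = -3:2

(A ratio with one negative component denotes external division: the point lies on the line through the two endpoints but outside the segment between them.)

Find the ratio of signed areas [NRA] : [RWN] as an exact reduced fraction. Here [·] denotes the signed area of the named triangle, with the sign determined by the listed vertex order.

Choose coordinates A = (0, 0), R = (1, 0), K = (0, 1).
1. W lies on line KA with KW:WA = -5:4 ⇒ W = (0, -4)
2. N lies on line WA with WN:NA = -3:2 ⇒ N = (0, 8)
2·[NRA] = -8, 2·[RWN] = -12
[NRA]:[RWN] = -8:-12 = 2/3

[NRA]:[RWN] = 2/3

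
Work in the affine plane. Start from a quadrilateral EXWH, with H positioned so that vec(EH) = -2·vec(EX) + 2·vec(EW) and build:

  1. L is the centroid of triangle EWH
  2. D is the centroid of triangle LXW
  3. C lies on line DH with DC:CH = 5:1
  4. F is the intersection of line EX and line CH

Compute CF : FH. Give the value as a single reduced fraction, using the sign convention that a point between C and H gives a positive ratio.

CF:FH = -8/9

Set E = (0, 0), X = (1, 0), W = (0, 1), H = (-2, 2); any affine frame gives the same invariant.
1. L is the centroid of triangle EWH ⇒ L = (-2/3, 1)
2. D is the centroid of triangle LXW ⇒ D = (1/9, 2/3)
3. C lies on line DH with DC:CH = 5:1 ⇒ C = (-89/54, 16/9)
4. F is the intersection of line EX and line CH ⇒ F = (7/6, 0)
F = C + t·(H−C) with t = -8, so CF:FH = t:(1−t) = -8:9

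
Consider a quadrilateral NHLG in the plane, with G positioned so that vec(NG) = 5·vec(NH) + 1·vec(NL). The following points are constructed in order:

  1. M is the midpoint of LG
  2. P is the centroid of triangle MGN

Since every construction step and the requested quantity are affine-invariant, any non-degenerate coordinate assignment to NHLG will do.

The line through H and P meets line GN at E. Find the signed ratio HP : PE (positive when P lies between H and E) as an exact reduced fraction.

HP:PE = -11/5

Choose coordinates N = (0, 0), H = (1, 0), L = (0, 1), G = (5, 1).
1. M is the midpoint of LG ⇒ M = (5/2, 1)
2. P is the centroid of triangle MGN ⇒ P = (5/2, 2/3)
line HP meets GN at E = (20/11, 4/11)
P = H + t·(E−H) with t = 11/6, so HP:PE = 11/6:-5/6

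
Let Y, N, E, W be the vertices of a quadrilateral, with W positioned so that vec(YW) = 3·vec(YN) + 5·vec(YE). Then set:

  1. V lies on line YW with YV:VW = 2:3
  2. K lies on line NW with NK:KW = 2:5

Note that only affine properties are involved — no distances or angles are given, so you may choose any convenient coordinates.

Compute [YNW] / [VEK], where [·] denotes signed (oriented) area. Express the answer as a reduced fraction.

[YNW]:[VEK] = 175/37

Choose coordinates Y = (0, 0), N = (1, 0), E = (0, 1), W = (3, 5).
1. V lies on line YW with YV:VW = 2:3 ⇒ V = (6/5, 2)
2. K lies on line NW with NK:KW = 2:5 ⇒ K = (11/7, 10/7)
2·[YNW] = 5, 2·[VEK] = 37/35
[YNW]:[VEK] = 5:37/35 = 175/37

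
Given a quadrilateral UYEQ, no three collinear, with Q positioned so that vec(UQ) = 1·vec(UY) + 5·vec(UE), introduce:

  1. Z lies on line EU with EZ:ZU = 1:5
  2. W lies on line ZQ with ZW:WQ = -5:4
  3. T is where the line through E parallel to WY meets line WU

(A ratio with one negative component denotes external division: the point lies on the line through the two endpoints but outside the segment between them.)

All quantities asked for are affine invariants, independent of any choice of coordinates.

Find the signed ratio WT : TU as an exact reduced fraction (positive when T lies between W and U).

WT:TU = -77/12

Assign U = (0, 0), Y = (1, 0), E = (0, 1), Q = (1, 5) — the answer is frame-independent, so this choice is without loss of generality.
1. Z lies on line EU with EZ:ZU = 1:5 ⇒ Z = (0, 5/6)
2. W lies on line ZQ with ZW:WQ = -5:4 ⇒ W = (5, 65/3)
3. T is where the line through E parallel to WY meets line WU ⇒ T = (-12/13, -4)
T = W + t·(U−W) with t = 77/65, so WT:TU = t:(1−t) = 77/65:-12/65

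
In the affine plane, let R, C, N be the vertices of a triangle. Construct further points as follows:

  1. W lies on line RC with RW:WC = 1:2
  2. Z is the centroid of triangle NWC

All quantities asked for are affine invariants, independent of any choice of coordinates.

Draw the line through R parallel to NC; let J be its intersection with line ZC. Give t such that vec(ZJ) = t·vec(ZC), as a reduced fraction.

t = -7/2

Choose coordinates R = (0, 0), C = (1, 0), N = (0, 1).
1. W lies on line RC with RW:WC = 1:2 ⇒ W = (1/3, 0)
2. Z is the centroid of triangle NWC ⇒ Z = (4/9, 1/3)
through R parallel to NC: direction (1, -1); meets ZC at J = (-3/2, 3/2)
J = Z + t·(C−Z) with t = -7/2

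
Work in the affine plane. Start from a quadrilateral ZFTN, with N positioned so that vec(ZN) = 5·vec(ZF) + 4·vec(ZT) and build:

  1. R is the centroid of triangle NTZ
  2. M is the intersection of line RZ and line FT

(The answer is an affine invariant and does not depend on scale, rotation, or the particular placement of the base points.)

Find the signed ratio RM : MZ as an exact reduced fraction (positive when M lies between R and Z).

RM:MZ = 7/3

Assign Z = (0, 0), F = (1, 0), T = (0, 1), N = (5, 4) — the answer is frame-independent, so this choice is without loss of generality.
1. R is the centroid of triangle NTZ ⇒ R = (5/3, 5/3)
2. M is the intersection of line RZ and line FT ⇒ M = (1/2, 1/2)
M = R + t·(Z−R) with t = 7/10, so RM:MZ = t:(1−t) = 7/10:3/10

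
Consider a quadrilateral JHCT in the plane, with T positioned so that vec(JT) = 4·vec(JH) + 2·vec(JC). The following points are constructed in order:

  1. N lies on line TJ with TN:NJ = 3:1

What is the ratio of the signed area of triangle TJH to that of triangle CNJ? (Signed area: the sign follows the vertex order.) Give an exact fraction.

Set J = (0, 0), H = (1, 0), C = (0, 1), T = (4, 2); any affine frame gives the same invariant.
1. N lies on line TJ with TN:NJ = 3:1 ⇒ N = (1, 1/2)
2·[TJH] = 2, 2·[CNJ] = -1
[TJH]:[CNJ] = 2:-1 = -2

[TJH]:[CNJ] = -2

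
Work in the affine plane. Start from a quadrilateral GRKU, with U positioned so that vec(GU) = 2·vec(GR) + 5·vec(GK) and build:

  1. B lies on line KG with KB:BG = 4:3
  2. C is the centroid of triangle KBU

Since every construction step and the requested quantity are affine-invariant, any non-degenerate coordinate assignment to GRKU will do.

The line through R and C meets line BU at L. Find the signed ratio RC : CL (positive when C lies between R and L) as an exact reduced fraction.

Set G = (0, 0), R = (1, 0), K = (0, 1), U = (2, 5); any affine frame gives the same invariant.
1. B lies on line KG with KB:BG = 4:3 ⇒ B = (0, 3/7)
2. C is the centroid of triangle KBU ⇒ C = (2/3, 15/7)
line RC meets BU at L = (42/61, 855/427)
C = R + t·(L−R) with t = 61/57, so RC:CL = 61/57:-4/57

RC:CL = -61/4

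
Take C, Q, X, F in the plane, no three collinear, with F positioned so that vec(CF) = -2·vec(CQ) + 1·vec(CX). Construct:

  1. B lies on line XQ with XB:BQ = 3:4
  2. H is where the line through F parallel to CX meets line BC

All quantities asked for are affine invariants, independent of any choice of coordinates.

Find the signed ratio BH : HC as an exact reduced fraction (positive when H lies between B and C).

Set C = (0, 0), Q = (1, 0), X = (0, 1), F = (-2, 1); any affine frame gives the same invariant.
1. B lies on line XQ with XB:BQ = 3:4 ⇒ B = (3/7, 4/7)
2. H is where the line through F parallel to CX meets line BC ⇒ H = (-2, -8/3)
H = B + t·(C−B) with t = 17/3, so BH:HC = t:(1−t) = 17/3:-14/3

BH:HC = -17/14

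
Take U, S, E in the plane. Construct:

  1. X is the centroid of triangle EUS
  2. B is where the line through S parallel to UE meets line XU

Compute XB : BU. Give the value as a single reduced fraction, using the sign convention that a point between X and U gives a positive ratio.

Work in coordinates with U = (0, 0), S = (1, 0), E = (0, 1).
1. X is the centroid of triangle EUS ⇒ X = (1/3, 1/3)
2. B is where the line through S parallel to UE meets line XU ⇒ B = (1, 1)
B = X + t·(U−X) with t = -2, so XB:BU = t:(1−t) = -2:3

XB:BU = -2/3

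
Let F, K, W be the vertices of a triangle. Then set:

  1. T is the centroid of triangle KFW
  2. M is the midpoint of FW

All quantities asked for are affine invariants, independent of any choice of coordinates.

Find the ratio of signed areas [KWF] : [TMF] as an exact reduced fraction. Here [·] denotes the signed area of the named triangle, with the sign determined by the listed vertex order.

Work in coordinates with F = (0, 0), K = (1, 0), W = (0, 1).
1. T is the centroid of triangle KFW ⇒ T = (1/3, 1/3)
2. M is the midpoint of FW ⇒ M = (0, 1/2)
2·[KWF] = 1, 2·[TMF] = 1/6
[KWF]:[TMF] = 1:1/6 = 6

[KWF]:[TMF] = 6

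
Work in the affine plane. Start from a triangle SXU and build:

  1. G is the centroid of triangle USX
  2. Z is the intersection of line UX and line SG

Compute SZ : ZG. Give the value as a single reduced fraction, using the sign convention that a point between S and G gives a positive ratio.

SZ:ZG = -3

Choose coordinates S = (0, 0), X = (1, 0), U = (0, 1).
1. G is the centroid of triangle USX ⇒ G = (1/3, 1/3)
2. Z is the intersection of line UX and line SG ⇒ Z = (1/2, 1/2)
Z = S + t·(G−S) with t = 3/2, so SZ:ZG = t:(1−t) = 3/2:-1/2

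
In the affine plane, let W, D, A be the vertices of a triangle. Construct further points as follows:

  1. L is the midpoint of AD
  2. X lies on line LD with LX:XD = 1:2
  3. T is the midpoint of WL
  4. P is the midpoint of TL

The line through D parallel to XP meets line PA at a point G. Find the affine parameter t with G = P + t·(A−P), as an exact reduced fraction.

Set W = (0, 0), D = (1, 0), A = (0, 1); any affine frame gives the same invariant.
1. L is the midpoint of AD ⇒ L = (1/2, 1/2)
2. X lies on line LD with LX:XD = 1:2 ⇒ X = (2/3, 1/3)
3. T is the midpoint of WL ⇒ T = (1/4, 1/4)
4. P is the midpoint of TL ⇒ P = (3/8, 3/8)
through D parallel to XP: direction (-7/24, 1/24); meets PA at G = (9/16, 1/16)
G = P + t·(A−P) with t = -1/2

t = -1/2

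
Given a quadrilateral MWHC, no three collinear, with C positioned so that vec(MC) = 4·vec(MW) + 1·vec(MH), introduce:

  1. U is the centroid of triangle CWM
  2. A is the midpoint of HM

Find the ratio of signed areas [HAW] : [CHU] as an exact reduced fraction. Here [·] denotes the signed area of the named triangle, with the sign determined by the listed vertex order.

Choose coordinates M = (0, 0), W = (1, 0), H = (0, 1), C = (4, 1).
1. U is the centroid of triangle CWM ⇒ U = (5/3, 1/3)
2. A is the midpoint of HM ⇒ A = (0, 1/2)
2·[HAW] = 1/2, 2·[CHU] = 8/3
[HAW]:[CHU] = 1/2:8/3 = 3/16

[HAW]:[CHU] = 3/16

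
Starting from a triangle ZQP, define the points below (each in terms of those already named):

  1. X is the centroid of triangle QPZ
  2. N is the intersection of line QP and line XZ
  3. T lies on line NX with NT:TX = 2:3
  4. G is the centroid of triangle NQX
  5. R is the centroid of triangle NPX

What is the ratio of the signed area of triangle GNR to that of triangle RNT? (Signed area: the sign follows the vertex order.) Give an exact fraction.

Work in coordinates with Z = (0, 0), Q = (1, 0), P = (0, 1).
1. X is the centroid of triangle QPZ ⇒ X = (1/3, 1/3)
2. N is the intersection of line QP and line XZ ⇒ N = (1/2, 1/2)
3. T lies on line NX with NT:TX = 2:3 ⇒ T = (13/30, 13/30)
4. G is the centroid of triangle NQX ⇒ G = (11/18, 5/18)
5. R is the centroid of triangle NPX ⇒ R = (5/18, 11/18)
2·[GNR] = 1/27, 2·[RNT] = -1/45
[GNR]:[RNT] = 1/27:-1/45 = -5/3

[GNR]:[RNT] = -5/3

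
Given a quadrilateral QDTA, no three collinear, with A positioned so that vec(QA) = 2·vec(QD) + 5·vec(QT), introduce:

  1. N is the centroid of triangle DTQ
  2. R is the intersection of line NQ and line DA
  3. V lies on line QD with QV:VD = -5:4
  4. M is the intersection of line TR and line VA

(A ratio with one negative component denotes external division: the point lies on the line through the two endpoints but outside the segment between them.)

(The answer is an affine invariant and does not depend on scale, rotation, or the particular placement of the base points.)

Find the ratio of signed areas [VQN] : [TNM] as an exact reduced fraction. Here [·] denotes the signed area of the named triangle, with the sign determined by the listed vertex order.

[VQN]:[TNM] = -70/121

Choose coordinates Q = (0, 0), D = (1, 0), T = (0, 1), A = (2, 5).
1. N is the centroid of triangle DTQ ⇒ N = (1/3, 1/3)
2. R is the intersection of line NQ and line DA ⇒ R = (5/4, 5/4)
3. V lies on line QD with QV:VD = -5:4 ⇒ V = (5, 0)
4. M is the intersection of line TR and line VA ⇒ M = (55/14, 25/14)
2·[VQN] = -5/3, 2·[TNM] = 121/42
[VQN]:[TNM] = -5/3:121/42 = -70/121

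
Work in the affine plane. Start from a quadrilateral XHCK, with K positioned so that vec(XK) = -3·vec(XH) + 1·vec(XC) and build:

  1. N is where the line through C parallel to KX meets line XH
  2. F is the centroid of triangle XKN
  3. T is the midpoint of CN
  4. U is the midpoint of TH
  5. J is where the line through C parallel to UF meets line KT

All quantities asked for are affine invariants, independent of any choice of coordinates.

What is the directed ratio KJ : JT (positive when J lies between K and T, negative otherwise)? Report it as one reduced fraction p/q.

KJ:JT = -1/2

Assign X = (0, 0), H = (1, 0), C = (0, 1), K = (-3, 1) — the answer is frame-independent, so this choice is without loss of generality.
1. N is where the line through C parallel to KX meets line XH ⇒ N = (3, 0)
2. F is the centroid of triangle XKN ⇒ F = (0, 1/3)
3. T is the midpoint of CN ⇒ T = (3/2, 1/2)
4. U is the midpoint of TH ⇒ U = (5/4, 1/4)
5. J is where the line through C parallel to UF meets line KT ⇒ J = (-15/2, 3/2)
J = K + t·(T−K) with t = -1, so KJ:JT = t:(1−t) = -1:2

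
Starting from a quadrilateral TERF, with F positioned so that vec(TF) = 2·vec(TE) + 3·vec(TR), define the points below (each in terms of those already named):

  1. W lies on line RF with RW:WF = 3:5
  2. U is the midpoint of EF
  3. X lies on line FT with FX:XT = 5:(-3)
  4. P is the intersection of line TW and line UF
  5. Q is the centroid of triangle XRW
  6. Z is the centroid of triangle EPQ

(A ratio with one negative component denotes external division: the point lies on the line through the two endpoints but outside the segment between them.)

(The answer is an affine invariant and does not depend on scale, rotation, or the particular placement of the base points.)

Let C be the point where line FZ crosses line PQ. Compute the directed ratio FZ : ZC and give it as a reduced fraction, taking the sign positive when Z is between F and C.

Choose coordinates T = (0, 0), E = (1, 0), R = (0, 1), F = (2, 3).
1. W lies on line RF with RW:WF = 3:5 ⇒ W = (3/4, 7/4)
2. U is the midpoint of EF ⇒ U = (3/2, 3/2)
3. X lies on line FT with FX:XT = 5:(-3) ⇒ X = (-3, -9/2)
4. P is the intersection of line TW and line UF ⇒ P = (9/2, 21/2)
5. Q is the centroid of triangle XRW ⇒ Q = (-3/4, -7/12)
6. Z is the centroid of triangle EPQ ⇒ Z = (19/12, 119/36)
line FZ meets PQ at C = (39/32, 343/96)
Z = F + t·(C−F) with t = 8/15, so FZ:ZC = 8/15:7/15

FZ:ZC = 8/7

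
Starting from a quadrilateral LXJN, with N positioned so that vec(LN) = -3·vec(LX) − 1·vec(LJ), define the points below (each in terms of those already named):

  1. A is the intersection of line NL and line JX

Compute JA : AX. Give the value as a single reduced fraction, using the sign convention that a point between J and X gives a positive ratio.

Assign L = (0, 0), X = (1, 0), J = (0, 1), N = (-3, -1) — the answer is frame-independent, so this choice is without loss of generality.
1. A is the intersection of line NL and line JX ⇒ A = (3/4, 1/4)
A = J + t·(X−J) with t = 3/4, so JA:AX = t:(1−t) = 3/4:1/4

JA:AX = 3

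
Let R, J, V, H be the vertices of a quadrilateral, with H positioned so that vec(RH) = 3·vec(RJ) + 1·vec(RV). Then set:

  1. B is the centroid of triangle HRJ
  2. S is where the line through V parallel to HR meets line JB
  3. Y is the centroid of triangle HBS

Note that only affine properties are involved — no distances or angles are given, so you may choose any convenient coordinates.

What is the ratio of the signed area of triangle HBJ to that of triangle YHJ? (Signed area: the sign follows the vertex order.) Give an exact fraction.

[HBJ]:[YHJ] = -3/7

Choose coordinates R = (0, 0), J = (1, 0), V = (0, 1), H = (3, 1).
1. B is the centroid of triangle HRJ ⇒ B = (4/3, 1/3)
2. S is where the line through V parallel to HR meets line JB ⇒ S = (3, 2)
3. Y is the centroid of triangle HBS ⇒ Y = (22/9, 10/9)
2·[HBJ] = 1/3, 2·[YHJ] = -7/9
[HBJ]:[YHJ] = 1/3:-7/9 = -3/7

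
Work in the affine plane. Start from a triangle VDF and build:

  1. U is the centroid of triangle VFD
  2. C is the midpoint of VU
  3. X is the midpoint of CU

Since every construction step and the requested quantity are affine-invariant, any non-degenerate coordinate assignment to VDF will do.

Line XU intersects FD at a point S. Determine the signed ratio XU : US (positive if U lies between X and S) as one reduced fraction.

XU:US = 1/2

Assign V = (0, 0), D = (1, 0), F = (0, 1) — the answer is frame-independent, so this choice is without loss of generality.
1. U is the centroid of triangle VFD ⇒ U = (1/3, 1/3)
2. C is the midpoint of VU ⇒ C = (1/6, 1/6)
3. X is the midpoint of CU ⇒ X = (1/4, 1/4)
line XU meets FD at S = (1/2, 1/2)
U = X + t·(S−X) with t = 1/3, so XU:US = 1/3:2/3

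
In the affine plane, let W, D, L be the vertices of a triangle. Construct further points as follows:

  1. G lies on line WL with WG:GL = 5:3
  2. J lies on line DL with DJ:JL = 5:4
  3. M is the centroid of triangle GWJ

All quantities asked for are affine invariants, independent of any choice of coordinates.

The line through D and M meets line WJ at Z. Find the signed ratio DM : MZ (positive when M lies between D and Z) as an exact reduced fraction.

Assign W = (0, 0), D = (1, 0), L = (0, 1) — the answer is frame-independent, so this choice is without loss of generality.
1. G lies on line WL with WG:GL = 5:3 ⇒ G = (0, 5/8)
2. J lies on line DL with DJ:JL = 5:4 ⇒ J = (4/9, 5/9)
3. M is the centroid of triangle GWJ ⇒ M = (4/27, 85/216)
line DM meets WJ at Z = (17/63, 85/252)
M = D + t·(Z−D) with t = 7/6, so DM:MZ = 7/6:-1/6

DM:MZ = -7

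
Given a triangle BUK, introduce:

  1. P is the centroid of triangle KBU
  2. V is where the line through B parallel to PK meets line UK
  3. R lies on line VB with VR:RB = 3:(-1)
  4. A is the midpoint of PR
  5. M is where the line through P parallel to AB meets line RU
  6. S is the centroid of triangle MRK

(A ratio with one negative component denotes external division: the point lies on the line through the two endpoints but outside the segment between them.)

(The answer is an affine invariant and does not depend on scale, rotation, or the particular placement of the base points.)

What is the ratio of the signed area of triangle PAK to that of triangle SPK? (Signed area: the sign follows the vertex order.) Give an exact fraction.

Work in coordinates with B = (0, 0), U = (1, 0), K = (0, 1).
1. P is the centroid of triangle KBU ⇒ P = (1/3, 1/3)
2. V is where the line through B parallel to PK meets line UK ⇒ V = (-1, 2)
3. R lies on line VB with VR:RB = 3:(-1) ⇒ R = (1/2, -1)
4. A is the midpoint of PR ⇒ A = (5/12, -1/3)
5. M is where the line through P parallel to AB meets line RU ⇒ M = (13/14, -1/7)
6. S is the centroid of triangle MRK ⇒ S = (10/21, -1/21)
2·[PAK] = -1/6, 2·[SPK] = 2/63
[PAK]:[SPK] = -1/6:2/63 = -21/4

[PAK]:[SPK] = -21/4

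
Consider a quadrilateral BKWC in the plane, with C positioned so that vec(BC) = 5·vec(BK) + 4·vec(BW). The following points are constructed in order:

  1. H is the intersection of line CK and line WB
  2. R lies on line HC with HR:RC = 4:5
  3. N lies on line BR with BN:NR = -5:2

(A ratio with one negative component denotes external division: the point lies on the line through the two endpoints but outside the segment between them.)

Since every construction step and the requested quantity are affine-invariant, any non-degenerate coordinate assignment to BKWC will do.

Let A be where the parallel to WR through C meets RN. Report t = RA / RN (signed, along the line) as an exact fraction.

t = 15/4

Set B = (0, 0), K = (1, 0), W = (0, 1), C = (5, 4); any affine frame gives the same invariant.
1. H is the intersection of line CK and line WB ⇒ H = (0, -1)
2. R lies on line HC with HR:RC = 4:5 ⇒ R = (20/9, 11/9)
3. N lies on line BR with BN:NR = -5:2 ⇒ N = (100/27, 55/27)
through C parallel to WR: direction (20/9, 2/9); meets RN at A = (70/9, 77/18)
A = R + t·(N−R) with t = 15/4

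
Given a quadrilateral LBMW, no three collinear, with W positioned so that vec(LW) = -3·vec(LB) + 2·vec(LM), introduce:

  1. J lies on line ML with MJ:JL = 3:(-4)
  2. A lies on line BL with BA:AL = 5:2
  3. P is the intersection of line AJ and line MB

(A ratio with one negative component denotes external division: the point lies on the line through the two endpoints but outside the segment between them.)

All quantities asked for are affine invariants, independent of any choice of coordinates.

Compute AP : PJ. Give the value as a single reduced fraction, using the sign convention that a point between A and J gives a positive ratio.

AP:PJ = 5/21

Set L = (0, 0), B = (1, 0), M = (0, 1), W = (-3, 2); any affine frame gives the same invariant.
1. J lies on line ML with MJ:JL = 3:(-4) ⇒ J = (0, 4)
2. A lies on line BL with BA:AL = 5:2 ⇒ A = (2/7, 0)
3. P is the intersection of line AJ and line MB ⇒ P = (3/13, 10/13)
P = A + t·(J−A) with t = 5/26, so AP:PJ = t:(1−t) = 5/26:21/26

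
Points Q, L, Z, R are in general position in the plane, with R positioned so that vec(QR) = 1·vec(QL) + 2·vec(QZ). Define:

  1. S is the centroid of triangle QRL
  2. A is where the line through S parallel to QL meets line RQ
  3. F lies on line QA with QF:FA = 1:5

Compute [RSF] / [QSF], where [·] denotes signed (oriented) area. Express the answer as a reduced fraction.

[RSF]:[QSF] = -17

Assign Q = (0, 0), L = (1, 0), Z = (0, 1), R = (1, 2) — the answer is frame-independent, so this choice is without loss of generality.
1. S is the centroid of triangle QRL ⇒ S = (2/3, 2/3)
2. A is where the line through S parallel to QL meets line RQ ⇒ A = (1/3, 2/3)
3. F lies on line QA with QF:FA = 1:5 ⇒ F = (1/18, 1/9)
2·[RSF] = -17/27, 2·[QSF] = 1/27
[RSF]:[QSF] = -17/27:1/27 = -17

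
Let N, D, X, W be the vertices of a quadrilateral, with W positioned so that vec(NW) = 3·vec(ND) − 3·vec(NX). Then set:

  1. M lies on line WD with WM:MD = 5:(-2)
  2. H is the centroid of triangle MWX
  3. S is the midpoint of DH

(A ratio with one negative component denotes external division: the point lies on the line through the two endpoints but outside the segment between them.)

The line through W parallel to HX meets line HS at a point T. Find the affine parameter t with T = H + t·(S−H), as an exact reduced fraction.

t = -10

Set N = (0, 0), D = (1, 0), X = (0, 1), W = (3, -3); any affine frame gives the same invariant.
1. M lies on line WD with WM:MD = 5:(-2) ⇒ M = (-1/3, 2)
2. H is the centroid of triangle MWX ⇒ H = (8/9, 0)
3. S is the midpoint of DH ⇒ S = (17/18, 0)
through W parallel to HX: direction (-8/9, 1); meets HS at T = (1/3, 0)
T = H + t·(S−H) with t = -10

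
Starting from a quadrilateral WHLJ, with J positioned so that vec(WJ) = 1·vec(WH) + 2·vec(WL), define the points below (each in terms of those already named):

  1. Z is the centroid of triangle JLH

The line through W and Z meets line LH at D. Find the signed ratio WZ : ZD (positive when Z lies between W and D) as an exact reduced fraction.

Choose coordinates W = (0, 0), H = (1, 0), L = (0, 1), J = (1, 2).
1. Z is the centroid of triangle JLH ⇒ Z = (2/3, 1)
line WZ meets LH at D = (2/5, 3/5)
Z = W + t·(D−W) with t = 5/3, so WZ:ZD = 5/3:-2/3

WZ:ZD = -5/2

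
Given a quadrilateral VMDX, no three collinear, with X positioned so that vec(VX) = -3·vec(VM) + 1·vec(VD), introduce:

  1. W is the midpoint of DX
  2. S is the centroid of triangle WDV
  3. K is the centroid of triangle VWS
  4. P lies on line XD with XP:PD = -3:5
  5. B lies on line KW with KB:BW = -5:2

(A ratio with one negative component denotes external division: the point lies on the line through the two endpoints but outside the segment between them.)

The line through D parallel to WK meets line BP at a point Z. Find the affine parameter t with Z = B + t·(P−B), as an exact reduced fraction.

t = -1/4

Set V = (0, 0), M = (1, 0), D = (0, 1), X = (-3, 1); any affine frame gives the same invariant.
1. W is the midpoint of DX ⇒ W = (-3/2, 1)
2. S is the centroid of triangle WDV ⇒ S = (-1/2, 2/3)
3. K is the centroid of triangle VWS ⇒ K = (-2/3, 5/9)
4. P lies on line XD with XP:PD = -3:5 ⇒ P = (-15/2, 1)
5. B lies on line KW with KB:BW = -5:2 ⇒ B = (-37/18, 35/27)
through D parallel to WK: direction (5/6, -4/9); meets BP at Z = (-25/36, 37/27)
Z = B + t·(P−B) with t = -1/4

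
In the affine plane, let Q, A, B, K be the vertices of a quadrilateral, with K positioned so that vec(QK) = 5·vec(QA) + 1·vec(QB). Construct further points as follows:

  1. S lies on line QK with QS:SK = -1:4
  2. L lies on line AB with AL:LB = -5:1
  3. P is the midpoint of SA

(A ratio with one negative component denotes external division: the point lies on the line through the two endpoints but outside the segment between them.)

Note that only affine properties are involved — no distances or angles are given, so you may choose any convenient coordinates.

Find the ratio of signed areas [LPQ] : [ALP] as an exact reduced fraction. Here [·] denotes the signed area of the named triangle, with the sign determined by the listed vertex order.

[LPQ]:[ALP] = 11/45

Assign Q = (0, 0), A = (1, 0), B = (0, 1), K = (5, 1) — the answer is frame-independent, so this choice is without loss of generality.
1. S lies on line QK with QS:SK = -1:4 ⇒ S = (-5/3, -1/3)
2. L lies on line AB with AL:LB = -5:1 ⇒ L = (-1/4, 5/4)
3. P is the midpoint of SA ⇒ P = (-1/3, -1/6)
2·[LPQ] = 11/24, 2·[ALP] = 15/8
[LPQ]:[ALP] = 11/24:15/8 = 11/45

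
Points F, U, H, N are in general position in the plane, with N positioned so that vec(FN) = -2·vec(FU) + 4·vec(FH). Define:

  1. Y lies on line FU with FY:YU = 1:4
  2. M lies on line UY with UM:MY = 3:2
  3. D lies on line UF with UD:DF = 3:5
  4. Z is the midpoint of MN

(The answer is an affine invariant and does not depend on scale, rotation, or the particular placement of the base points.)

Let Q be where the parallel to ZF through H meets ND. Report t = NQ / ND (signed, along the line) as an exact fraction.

t = 178/229

Choose coordinates F = (0, 0), U = (1, 0), H = (0, 1), N = (-2, 4).
1. Y lies on line FU with FY:YU = 1:4 ⇒ Y = (1/5, 0)
2. M lies on line UY with UM:MY = 3:2 ⇒ M = (13/25, 0)
3. D lies on line UF with UD:DF = 3:5 ⇒ D = (5/8, 0)
4. Z is the midpoint of MN ⇒ Z = (-37/50, 2)
through H parallel to ZF: direction (37/50, -2); meets ND at Q = (37/916, 204/229)
Q = N + t·(D−N) with t = 178/229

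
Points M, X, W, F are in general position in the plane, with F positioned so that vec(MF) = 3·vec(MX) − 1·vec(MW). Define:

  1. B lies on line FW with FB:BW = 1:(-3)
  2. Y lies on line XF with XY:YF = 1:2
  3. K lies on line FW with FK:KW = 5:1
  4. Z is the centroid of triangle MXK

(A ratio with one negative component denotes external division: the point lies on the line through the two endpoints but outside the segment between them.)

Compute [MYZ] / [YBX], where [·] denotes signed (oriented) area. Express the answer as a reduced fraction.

[MYZ]:[YBX] = -29/9

Assign M = (0, 0), X = (1, 0), W = (0, 1), F = (3, -1) — the answer is frame-independent, so this choice is without loss of generality.
1. B lies on line FW with FB:BW = 1:(-3) ⇒ B = (9/2, -2)
2. Y lies on line XF with XY:YF = 1:2 ⇒ Y = (5/3, -1/3)
3. K lies on line FW with FK:KW = 5:1 ⇒ K = (1/2, 2/3)
4. Z is the centroid of triangle MXK ⇒ Z = (1/2, 2/9)
2·[MYZ] = 29/54, 2·[YBX] = -1/6
[MYZ]:[YBX] = 29/54:-1/6 = -29/9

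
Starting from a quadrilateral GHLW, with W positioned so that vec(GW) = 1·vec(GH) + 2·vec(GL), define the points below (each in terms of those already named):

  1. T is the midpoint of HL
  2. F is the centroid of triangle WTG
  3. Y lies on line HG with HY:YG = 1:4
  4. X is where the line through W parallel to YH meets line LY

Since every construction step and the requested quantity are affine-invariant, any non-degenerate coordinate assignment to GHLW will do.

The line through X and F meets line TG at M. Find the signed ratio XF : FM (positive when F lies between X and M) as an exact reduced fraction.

Choose coordinates G = (0, 0), H = (1, 0), L = (0, 1), W = (1, 2).
1. T is the midpoint of HL ⇒ T = (1/2, 1/2)
2. F is the centroid of triangle WTG ⇒ F = (1/2, 5/6)
3. Y lies on line HG with HY:YG = 1:4 ⇒ Y = (4/5, 0)
4. X is where the line through W parallel to YH meets line LY ⇒ X = (-4/5, 2)
line XF meets TG at M = (25/37, 25/37)
F = X + t·(M−X) with t = 37/42, so XF:FM = 37/42:5/42

XF:FM = 37/5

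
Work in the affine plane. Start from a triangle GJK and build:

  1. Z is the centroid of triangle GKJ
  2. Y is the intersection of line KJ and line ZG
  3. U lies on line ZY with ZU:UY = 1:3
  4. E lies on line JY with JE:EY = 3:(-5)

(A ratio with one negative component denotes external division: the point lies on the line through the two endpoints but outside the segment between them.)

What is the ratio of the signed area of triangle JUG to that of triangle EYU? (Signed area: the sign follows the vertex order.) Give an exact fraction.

[JUG]:[EYU] = 6/5

Work in coordinates with G = (0, 0), J = (1, 0), K = (0, 1).
1. Z is the centroid of triangle GKJ ⇒ Z = (1/3, 1/3)
2. Y is the intersection of line KJ and line ZG ⇒ Y = (1/2, 1/2)
3. U lies on line ZY with ZU:UY = 1:3 ⇒ U = (3/8, 3/8)
4. E lies on line JY with JE:EY = 3:(-5) ⇒ E = (7/4, -3/4)
2·[JUG] = 3/8, 2·[EYU] = 5/16
[JUG]:[EYU] = 3/8:5/16 = 6/5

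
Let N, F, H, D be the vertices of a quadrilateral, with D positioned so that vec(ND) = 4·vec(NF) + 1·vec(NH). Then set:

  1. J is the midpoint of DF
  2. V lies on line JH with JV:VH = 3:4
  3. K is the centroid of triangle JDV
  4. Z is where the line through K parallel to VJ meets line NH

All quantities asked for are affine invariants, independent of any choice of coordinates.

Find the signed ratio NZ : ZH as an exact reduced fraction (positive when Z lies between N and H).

NZ:ZH = -19/4

Work in coordinates with N = (0, 0), F = (1, 0), H = (0, 1), D = (4, 1).
1. J is the midpoint of DF ⇒ J = (5/2, 1/2)
2. V lies on line JH with JV:VH = 3:4 ⇒ V = (10/7, 5/7)
3. K is the centroid of triangle JDV ⇒ K = (37/14, 31/42)
4. Z is where the line through K parallel to VJ meets line NH ⇒ Z = (0, 19/15)
Z = N + t·(H−N) with t = 19/15, so NZ:ZH = t:(1−t) = 19/15:-4/15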